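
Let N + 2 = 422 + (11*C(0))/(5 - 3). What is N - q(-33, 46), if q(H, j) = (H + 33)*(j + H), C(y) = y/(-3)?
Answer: 420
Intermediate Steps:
C(y) = -y/3 (C(y) = y*(-⅓) = -y/3)
q(H, j) = (33 + H)*(H + j)
N = 420 (N = -2 + (422 + (11*(-⅓*0))/(5 - 3)) = -2 + (422 + (11*0)/2) = -2 + (422 + 0*(½)) = -2 + (422 + 0) = -2 + 422 = 420)
N - q(-33, 46) = 420 - ((-33)² + 33*(-33) + 33*46 - 33*46) = 420 - (1089 - 1089 + 1518 - 1518) = 420 - 1*0 = 420 + 0 = 420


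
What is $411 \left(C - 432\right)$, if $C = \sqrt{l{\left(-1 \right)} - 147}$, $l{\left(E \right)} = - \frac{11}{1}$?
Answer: $-177552 + 411 i \sqrt{158} \approx -1.7755 \cdot 10^{5} + 5166.2 i$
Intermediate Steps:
$l{\left(E \right)} = -11$ ($l{\left(E \right)} = \left(-11\right) 1 = -11$)
$C = i \sqrt{158}$ ($C = \sqrt{-11 - 147} = \sqrt{-158} = i \sqrt{158} \approx 12.57 i$)
$411 \left(C - 432\right) = 411 \left(i \sqrt{158} - 432\right) = 411 \left(-432 + i \sqrt{158}\right) = -177552 + 411 i \sqrt{158}$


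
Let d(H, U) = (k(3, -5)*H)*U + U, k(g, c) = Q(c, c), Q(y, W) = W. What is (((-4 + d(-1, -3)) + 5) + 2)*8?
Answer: -120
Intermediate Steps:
k(g, c) = c
d(H, U) = U - 5*H*U (d(H, U) = (-5*H)*U + U = -5*H*U + U = U - 5*H*U)
(((-4 + d(-1, -3)) + 5) + 2)*8 = (((-4 - 3*(1 - 5*(-1))) + 5) + 2)*8 = (((-4 - 3*(1 + 5)) + 5) + 2)*8 = (((-4 - 3*6) + 5) + 2)*8 = (((-4 - 18) + 5) + 2)*8 = ((-22 + 5) + 2)*8 = (-17 + 2)*8 = -15*8 = -120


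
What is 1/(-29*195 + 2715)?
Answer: -1/2940 ≈ -0.00034014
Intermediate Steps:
1/(-29*195 + 2715) = 1/(-5655 + 2715) = 1/(-2940) = -1/2940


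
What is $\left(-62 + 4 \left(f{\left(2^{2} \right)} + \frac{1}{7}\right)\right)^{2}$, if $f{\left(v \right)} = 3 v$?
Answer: $\frac{8836}{49} \approx 180.33$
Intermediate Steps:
$\left(-62 + 4 \left(f{\left(2^{2} \right)} + \frac{1}{7}\right)\right)^{2} = \left(-62 + 4 \left(3 \cdot 2^{2} + \frac{1}{7}\right)\right)^{2} = \left(-62 + 4 \left(3 \cdot 4 + \frac{1}{7}\right)\right)^{2} = \left(-62 + 4 \left(12 + \frac{1}{7}\right)\right)^{2} = \left(-62 + 4 \cdot \frac{85}{7}\right)^{2} = \left(-62 + \frac{340}{7}\right)^{2} = \left(- \frac{94}{7}\right)^{2} = \frac{8836}{49}$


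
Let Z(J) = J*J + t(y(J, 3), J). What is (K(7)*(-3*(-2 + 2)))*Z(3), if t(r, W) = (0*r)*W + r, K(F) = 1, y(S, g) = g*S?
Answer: 0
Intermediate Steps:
y(S, g) = S*g
t(r, W) = r (t(r, W) = 0*W + r = 0 + r = r)
Z(J) = J**2 + 3*J (Z(J) = J*J + J*3 = J**2 + 3*J)
(K(7)*(-3*(-2 + 2)))*Z(3) = (1*(-3*(-2 + 2)))*(3*(3 + 3)) = (1*(-3*0))*(3*6) = (1*0)*18 = 0*18 = 0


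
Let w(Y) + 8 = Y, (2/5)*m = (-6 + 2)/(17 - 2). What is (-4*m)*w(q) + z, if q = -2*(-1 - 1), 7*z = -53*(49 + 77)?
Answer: -2894/3 ≈ -964.67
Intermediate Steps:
z = -954 (z = (-53*(49 + 77))/7 = (-53*126)/7 = (1/7)*(-6678) = -954)
q = 4 (q = -2*(-2) = 4)
m = -2/3 (m = 5*((-6 + 2)/(17 - 2))/2 = 5*(-4/15)/2 = 5*(-4*1/15)/2 = (5/2)*(-4/15) = -2/3 ≈ -0.66667)
w(Y) = -8 + Y
(-4*m)*w(q) + z = (-4*(-2/3))*(-8 + 4) - 954 = (8/3)*(-4) - 954 = -32/3 - 954 = -2894/3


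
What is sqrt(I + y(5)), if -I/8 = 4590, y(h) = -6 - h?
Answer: I*sqrt(36731) ≈ 191.65*I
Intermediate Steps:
I = -36720 (I = -8*4590 = -36720)
sqrt(I + y(5)) = sqrt(-36720 + (-6 - 1*5)) = sqrt(-36720 + (-6 - 5)) = sqrt(-36720 - 11) = sqrt(-36731) = I*sqrt(36731)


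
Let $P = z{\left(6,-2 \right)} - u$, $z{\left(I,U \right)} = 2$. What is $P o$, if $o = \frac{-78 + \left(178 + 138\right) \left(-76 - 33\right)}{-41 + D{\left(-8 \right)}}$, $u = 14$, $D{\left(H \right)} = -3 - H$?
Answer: $- \frac{34522}{3} \approx -11507.0$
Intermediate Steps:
$P = -12$ ($P = 2 - 14 = -12$)
$o = \frac{17261}{18}$ ($o = \frac{-78 + \left(178 + 138\right) \left(-76 - 33\right)}{-41 - -5} = \frac{-78 + 316 \left(-109\right)}{-41 + \left(-3 + 8\right)} = \frac{-78 - 34444}{-41 + 5} = - \frac{34522}{-36} = \left(-34522\right) \left(- \frac{1}{36}\right) = \frac{17261}{18} \approx 958.94$)
$P o = \left(-12\right) \frac{17261}{18} = - \frac{34522}{3}$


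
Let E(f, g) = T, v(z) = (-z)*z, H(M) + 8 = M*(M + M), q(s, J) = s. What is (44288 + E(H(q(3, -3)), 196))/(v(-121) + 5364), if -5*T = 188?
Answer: -221252/46385 ≈ -4.7699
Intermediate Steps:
H(M) = -8 + 2*M² (H(M) = -8 + M*(M + M) = -8 + M*(2*M) = -8 + 2*M²)
v(z) = -z²
T = -188/5 (T = -⅕*188 = -188/5 ≈ -37.600)
E(f, g) = -188/5
(44288 + E(H(q(3, -3)), 196))/(v(-121) + 5364) = (44288 - 188/5)/(-1*(-121)² + 5364) = 221252/(5*(-1*14641 + 5364)) = 221252/(5*(-14641 + 5364)) = (221252/5)/(-9277) = (221252/5)*(-1/9277) = -221252/46385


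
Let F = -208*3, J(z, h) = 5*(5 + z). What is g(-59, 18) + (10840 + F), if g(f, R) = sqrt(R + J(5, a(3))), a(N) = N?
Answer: 10216 + 2*sqrt(17) ≈ 10224.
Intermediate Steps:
J(z, h) = 25 + 5*z
F = -624
g(f, R) = sqrt(50 + R) (g(f, R) = sqrt(R + (25 + 5*5)) = sqrt(R + (25 + 25)) = sqrt(R + 50) = sqrt(50 + R))
g(-59, 18) + (10840 + F) = sqrt(50 + 18) + (10840 - 624) = sqrt(68) + 10216 = 2*sqrt(17) + 10216 = 10216 + 2*sqrt(17)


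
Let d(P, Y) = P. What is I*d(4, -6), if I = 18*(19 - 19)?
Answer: 0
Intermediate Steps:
I = 0 (I = 18*0 = 0)
I*d(4, -6) = 0*4 = 0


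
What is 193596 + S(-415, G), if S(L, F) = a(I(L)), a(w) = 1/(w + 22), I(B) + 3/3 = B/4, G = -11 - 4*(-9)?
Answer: 64080272/331 ≈ 1.9360e+5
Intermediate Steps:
G = 25 (G = -11 + 36 = 25)
I(B) = -1 + B/4
a(w) = 1/(22 + w)
S(L, F) = 1/(21 + L/4) (S(L, F) = 1/(22 + (-1 + L/4)) = 1/(21 + L/4))
193596 + S(-415, G) = 193596 + 4/(84 - 415) = 193596 + 4/(-331) = 193596 + 4*(-1/331) = 193596 - 4/331 = 64080272/331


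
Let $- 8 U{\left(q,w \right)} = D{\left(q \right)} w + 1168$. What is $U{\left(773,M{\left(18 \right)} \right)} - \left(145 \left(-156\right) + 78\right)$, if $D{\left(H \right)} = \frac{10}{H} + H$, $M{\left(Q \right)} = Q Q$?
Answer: $- \frac{13776443}{1546} \approx -8911.0$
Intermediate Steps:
$M{\left(Q \right)} = Q^{2}$
$D{\left(H \right)} = H + \frac{10}{H}$
$U{\left(q,w \right)} = -146 - \frac{w \left(q + \frac{10}{q}\right)}{8}$ ($U{\left(q,w \right)} = - \frac{\left(q + \frac{10}{q}\right) w + 1168}{8} = - \frac{w \left(q + \frac{10}{q}\right) + 1168}{8} = - \frac{1168 + w \left(q + \frac{10}{q}\right)}{8} = -146 - \frac{w \left(q + \frac{10}{q}\right)}{8}$)
$U{\left(773,M{\left(18 \right)} \right)} - \left(145 \left(-156\right) + 78\right) = \frac{\left(-1168\right) 773 - 18^{2} \left(10 + 773^{2}\right)}{8 \cdot 773} - \left(145 \left(-156\right) + 78\right) = \frac{1}{8} \cdot \frac{1}{773} \left(-902864 - 324 \left(10 + 597529\right)\right) - \left(-22620 + 78\right) = \frac{1}{8} \cdot \frac{1}{773} \left(-902864 - 324 \cdot 597539\right) - -22542 = \frac{1}{8} \cdot \frac{1}{773} \left(-902864 - 193602636\right) + 22542 = \frac{1}{8} \cdot \frac{1}{773} \left(-194505500\right) + 22542 = - \frac{48626375}{1546} + 22542 = - \frac{13776443}{1546}$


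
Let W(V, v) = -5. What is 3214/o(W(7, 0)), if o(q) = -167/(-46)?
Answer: 147844/167 ≈ 885.29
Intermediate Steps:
o(q) = 167/46 (o(q) = -167*(-1/46) = 167/46)
3214/o(W(7, 0)) = 3214/(167/46) = 3214*(46/167) = 147844/167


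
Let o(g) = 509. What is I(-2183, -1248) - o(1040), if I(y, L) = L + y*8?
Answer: -19221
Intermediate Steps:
I(y, L) = L + 8*y
I(-2183, -1248) - o(1040) = (-1248 + 8*(-2183)) - 1*509 = (-1248 - 17464) - 509 = -18712 - 509 = -19221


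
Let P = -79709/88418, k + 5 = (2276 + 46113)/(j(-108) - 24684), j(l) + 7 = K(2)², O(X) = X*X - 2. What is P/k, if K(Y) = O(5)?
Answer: 962964429/7480118591 ≈ 0.12874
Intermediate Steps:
O(X) = -2 + X² (O(X) = X² - 2 = -2 + X²)
K(Y) = 23 (K(Y) = -2 + 5² = -2 + 25 = 23)
j(l) = 522 (j(l) = -7 + 23² = -7 + 529 = 522)
k = -169199/24162 (k = -5 + (2276 + 46113)/(522 - 24684) = -5 + 48389/(-24162) = -5 + 48389*(-1/24162) = -5 - 48389/24162 = -169199/24162 ≈ -7.0027)
P = -79709/88418 (P = -79709*1/88418 = -79709/88418 ≈ -0.90150)
P/k = -79709/(88418*(-169199/24162)) = -79709/88418*(-24162/169199) = 962964429/7480118591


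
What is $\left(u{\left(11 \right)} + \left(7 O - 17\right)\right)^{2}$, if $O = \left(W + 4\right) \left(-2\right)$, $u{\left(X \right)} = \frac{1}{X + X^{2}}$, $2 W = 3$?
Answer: $\frac{153933649}{17424} \approx 8834.6$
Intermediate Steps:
$W = \frac{3}{2}$ ($W = \frac{1}{2} \cdot 3 = \frac{3}{2} \approx 1.5$)
$O = -11$ ($O = \left(\frac{3}{2} + 4\right) \left(-2\right) = \frac{11}{2} \left(-2\right) = -11$)
$\left(u{\left(11 \right)} + \left(7 O - 17\right)\right)^{2} = \left(\frac{1}{11 \left(1 + 11\right)} + \left(7 \left(-11\right) - 17\right)\right)^{2} = \left(\frac{1}{11 \cdot 12} - 94\right)^{2} = \left(\frac{1}{11} \cdot \frac{1}{12} - 94\right)^{2} = \left(\frac{1}{132} - 94\right)^{2} = \left(- \frac{12407}{132}\right)^{2} = \frac{153933649}{17424}$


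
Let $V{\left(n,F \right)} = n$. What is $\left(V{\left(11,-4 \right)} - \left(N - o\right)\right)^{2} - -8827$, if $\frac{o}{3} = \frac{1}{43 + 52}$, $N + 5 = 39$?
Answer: $\frac{84424799}{9025} \approx 9354.5$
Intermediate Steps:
$N = 34$ ($N = -5 + 39 = 34$)
$o = \frac{3}{95}$ ($o = \frac{3}{43 + 52} = \frac{3}{95} \approx 0.031579$)
$\left(V{\left(11,-4 \right)} - \left(N - o\right)\right)^{2} - -8827 = \left(11 + \left(\frac{3}{95} - 34\right)\right)^{2} - -8827 = \left(11 + \left(\frac{3}{95} - 34\right)\right)^{2} + 8827 = \left(11 - \frac{3227}{95}\right)^{2} + 8827 = \left(- \frac{2182}{95}\right)^{2} + 8827 = \frac{4761124}{9025} + 8827 = \frac{84424799}{9025}$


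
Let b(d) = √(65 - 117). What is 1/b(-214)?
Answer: -I*√13/26 ≈ -0.13867*I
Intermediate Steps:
b(d) = 2*I*√13 (b(d) = √(-52) = 2*I*√13)
1/b(-214) = 1/(2*I*√13) = -I*√13/26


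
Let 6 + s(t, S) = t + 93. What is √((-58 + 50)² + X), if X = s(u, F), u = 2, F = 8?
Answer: 3*√17 ≈ 12.369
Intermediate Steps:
s(t, S) = 87 + t (s(t, S) = -6 + (t + 93) = -6 + (93 + t) = 87 + t)
X = 89 (X = 87 + 2 = 89)
√((-58 + 50)² + X) = √((-58 + 50)² + 89) = √((-8)² + 89) = √(64 + 89) = √153 = 3*√17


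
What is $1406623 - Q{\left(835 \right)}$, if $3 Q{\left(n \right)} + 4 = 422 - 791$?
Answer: $\frac{4220242}{3} \approx 1.4067 \cdot 10^{6}$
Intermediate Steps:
$Q{\left(n \right)} = - \frac{373}{3}$ ($Q{\left(n \right)} = - \frac{4}{3} + \frac{422 - 791}{3} = - \frac{4}{3} + \frac{1}{3} \left(-369\right) = - \frac{4}{3} - 123 = - \frac{373}{3}$)
$1406623 - Q{\left(835 \right)} = 1406623 - - \frac{373}{3} = 1406623 + \frac{373}{3} = \frac{4220242}{3}$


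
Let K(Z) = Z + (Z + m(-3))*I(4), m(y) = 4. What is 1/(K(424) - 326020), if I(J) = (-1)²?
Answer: -1/325168 ≈ -3.0753e-6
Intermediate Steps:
I(J) = 1
K(Z) = 4 + 2*Z (K(Z) = Z + (Z + 4)*1 = Z + (4 + Z)*1 = Z + (4 + Z) = 4 + 2*Z)
1/(K(424) - 326020) = 1/((4 + 2*424) - 326020) = 1/((4 + 848) - 326020) = 1/(852 - 326020) = 1/(-325168) = -1/325168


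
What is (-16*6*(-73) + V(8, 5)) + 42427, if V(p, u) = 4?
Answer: 49439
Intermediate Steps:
(-16*6*(-73) + V(8, 5)) + 42427 = (-16*6*(-73) + 4) + 42427 = (-96*(-73) + 4) + 42427 = (7008 + 4) + 42427 = 7012 + 42427 = 49439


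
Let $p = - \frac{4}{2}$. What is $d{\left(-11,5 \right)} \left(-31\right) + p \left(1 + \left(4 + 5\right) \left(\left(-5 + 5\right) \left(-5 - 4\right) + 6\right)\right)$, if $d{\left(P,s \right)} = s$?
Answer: $-265$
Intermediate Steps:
$p = -2$ ($p = \left(-4\right) \frac{1}{2} = -2$)
$d{\left(-11,5 \right)} \left(-31\right) + p \left(1 + \left(4 + 5\right) \left(\left(-5 + 5\right) \left(-5 - 4\right) + 6\right)\right) = 5 \left(-31\right) - 2 \left(1 + \left(4 + 5\right) \left(\left(-5 + 5\right) \left(-5 - 4\right) + 6\right)\right) = -155 - 2 \left(1 + 9 \left(0 \left(-9\right) + 6\right)\right) = -155 - 2 \left(1 + 9 \left(0 + 6\right)\right) = -155 - 2 \left(1 + 9 \cdot 6\right) = -155 - 2 \left(1 + 54\right) = -155 - 110 = -265$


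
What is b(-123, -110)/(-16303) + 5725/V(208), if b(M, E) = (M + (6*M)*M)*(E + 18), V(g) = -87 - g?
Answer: 473386693/961877 ≈ 492.15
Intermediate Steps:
b(M, E) = (18 + E)*(M + 6*M²) (b(M, E) = (M + 6*M²)*(18 + E) = (18 + E)*(M + 6*M²))
b(-123, -110)/(-16303) + 5725/V(208) = -123*(18 - 110 + 108*(-123) + 6*(-110)*(-123))/(-16303) + 5725/(-87 - 1*208) = -123*(18 - 110 - 13284 + 81180)*(-1/16303) + 5725/(-87 - 208) = -123*67804*(-1/16303) + 5725/(-295) = -8339892*(-1/16303) + 5725*(-1/295) = 8339892/16303 - 1145/59 = 473386693/961877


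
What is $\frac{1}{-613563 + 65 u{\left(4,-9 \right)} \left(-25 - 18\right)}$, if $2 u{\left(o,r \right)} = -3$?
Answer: $- \frac{2}{1218741} \approx -1.641 \cdot 10^{-6}$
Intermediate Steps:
$u{\left(o,r \right)} = - \frac{3}{2}$ ($u{\left(o,r \right)} = \frac{1}{2} \left(-3\right) = - \frac{3}{2}$)
$\frac{1}{-613563 + 65 u{\left(4,-9 \right)} \left(-25 - 18\right)} = \frac{1}{-613563 + 65 \left(- \frac{3}{2}\right) \left(-25 - 18\right)} = \frac{1}{-613563 - \frac{195 \left(-25 - 18\right)}{2}} = \frac{1}{-613563 - - \frac{8385}{2}} = \frac{1}{-613563 + \frac{8385}{2}} = \frac{1}{- \frac{1218741}{2}} = - \frac{2}{1218741}$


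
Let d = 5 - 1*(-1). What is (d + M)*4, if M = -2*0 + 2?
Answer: 32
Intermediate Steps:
M = 2 (M = 0 + 2 = 2)
d = 6 (d = 5 + 1 = 6)
(d + M)*4 = (6 + 2)*4 = 8*4 = 32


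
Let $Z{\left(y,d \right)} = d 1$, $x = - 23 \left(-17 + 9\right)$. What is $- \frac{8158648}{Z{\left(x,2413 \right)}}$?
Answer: $- \frac{8158648}{2413} \approx -3381.1$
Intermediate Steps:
$x = 184$ ($x = \left(-23\right) \left(-8\right) = 184$)
$Z{\left(y,d \right)} = d$
$- \frac{8158648}{Z{\left(x,2413 \right)}} = - \frac{8158648}{2413}$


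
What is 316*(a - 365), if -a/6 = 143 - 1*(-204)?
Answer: -773252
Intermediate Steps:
a = -2082 (a = -6*(143 - 1*(-204)) = -6*(143 + 204) = -6*347 = -2082)
316*(a - 365) = 316*(-2082 - 365) = 316*(-2447) = -773252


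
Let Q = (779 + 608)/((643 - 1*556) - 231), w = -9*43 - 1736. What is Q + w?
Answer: -307099/144 ≈ -2132.6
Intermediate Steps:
w = -2123 (w = -387 - 1736 = -2123)
Q = -1387/144 (Q = 1387/((643 - 556) - 231) = 1387/(87 - 231) = 1387/(-144) = 1387*(-1/144) = -1387/144 ≈ -9.6319)
Q + w = -1387/144 - 2123 = -307099/144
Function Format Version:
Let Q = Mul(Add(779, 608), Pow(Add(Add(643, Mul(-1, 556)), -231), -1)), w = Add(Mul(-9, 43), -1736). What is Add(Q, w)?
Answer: Rational(-307099, 144) ≈ -2132.6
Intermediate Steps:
w = -2123 (w = Add(-387, -1736) = -2123)
Q = Rational(-1387, 144) (Q = Mul(1387, Pow(Add(Add(643, -556), -231), -1)) = Mul(1387, Pow(Add(87, -231), -1)) = Mul(1387, Pow(-144, -1)) = Mul(1387, Rational(-1, 144)) = Rational(-1387, 144) ≈ -9.6319)
Add(Q, w) = Add(Rational(-1387, 144), -2123) = Rational(-307099, 144)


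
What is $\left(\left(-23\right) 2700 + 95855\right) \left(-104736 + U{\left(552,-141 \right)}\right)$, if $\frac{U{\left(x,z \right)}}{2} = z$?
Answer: $-3544882590$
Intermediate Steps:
$U{\left(x,z \right)} = 2 z$
$\left(\left(-23\right) 2700 + 95855\right) \left(-104736 + U{\left(552,-141 \right)}\right) = \left(\left(-23\right) 2700 + 95855\right) \left(-104736 + 2 \left(-141\right)\right) = \left(-62100 + 95855\right) \left(-104736 - 282\right) = 33755 \left(-105018\right) = -3544882590$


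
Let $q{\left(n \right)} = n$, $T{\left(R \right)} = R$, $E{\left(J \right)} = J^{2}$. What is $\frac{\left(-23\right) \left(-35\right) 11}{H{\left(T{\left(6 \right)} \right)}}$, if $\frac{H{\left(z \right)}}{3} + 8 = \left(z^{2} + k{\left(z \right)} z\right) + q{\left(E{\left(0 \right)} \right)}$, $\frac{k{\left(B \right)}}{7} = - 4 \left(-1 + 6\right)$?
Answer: $- \frac{1265}{348} \approx -3.6351$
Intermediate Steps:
$k{\left(B \right)} = -140$ ($k{\left(B \right)} = 7 \left(- 4 \left(-1 + 6\right)\right) = 7 \left(\left(-4\right) 5\right) = 7 \left(-20\right) = -140$)
$H{\left(z \right)} = -24 - 420 z + 3 z^{2}$ ($H{\left(z \right)} = -24 + 3 \left(\left(z^{2} - 140 z\right) + 0^{2}\right) = -24 + 3 \left(\left(z^{2} - 140 z\right) + 0\right) = -24 + 3 \left(z^{2} - 140 z\right) = -24 + \left(- 420 z + 3 z^{2}\right) = -24 - 420 z + 3 z^{2}$)
$\frac{\left(-23\right) \left(-35\right) 11}{H{\left(T{\left(6 \right)} \right)}} = \frac{\left(-23\right) \left(-35\right) 11}{-24 - 2520 + 3 \cdot 6^{2}} = \frac{805 \cdot 11}{-24 - 2520 + 3 \cdot 36} = \frac{8855}{-24 - 2520 + 108} = \frac{8855}{-2436} = 8855 \left(- \frac{1}{2436}\right) = - \frac{1265}{348}$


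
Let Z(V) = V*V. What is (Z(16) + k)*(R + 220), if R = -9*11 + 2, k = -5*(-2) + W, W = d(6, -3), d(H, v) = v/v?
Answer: 32841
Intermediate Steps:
d(H, v) = 1
W = 1
k = 11 (k = -5*(-2) + 1 = 10 + 1 = 11)
Z(V) = V**2
R = -97 (R = -99 + 2 = -97)
(Z(16) + k)*(R + 220) = (16**2 + 11)*(-97 + 220) = (256 + 11)*123 = 267*123 = 32841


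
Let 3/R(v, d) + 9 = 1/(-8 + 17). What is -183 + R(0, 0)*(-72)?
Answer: -1587/10 ≈ -158.70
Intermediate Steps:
R(v, d) = -27/80 (R(v, d) = 3/(-9 + 1/(-8 + 17)) = 3/(-9 + 1/9) = 3/(-80/9) = 3*(-9/80) = -27/80)
-183 + R(0, 0)*(-72) = -183 - 27/80*(-72) = -183 + 243/10 = -1587/10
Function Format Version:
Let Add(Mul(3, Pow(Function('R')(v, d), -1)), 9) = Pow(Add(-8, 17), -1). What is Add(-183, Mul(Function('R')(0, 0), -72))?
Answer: Rational(-1587, 10) ≈ -158.70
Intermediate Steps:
Function('R')(v, d) = Rational(-27, 80) (Function('R')(v, d) = Mul(3, Pow(Add(-9, Pow(Add(-8, 17), -1)), -1)) = Mul(3, Pow(Add(-9, Pow(9, -1)), -1)) = Mul(3, Pow(Add(-9, Rational(1, 9)), -1)) = Mul(3, Pow(Rational(-80, 9), -1)) = Mul(3, Rational(-9, 80)) = Rational(-27, 80))
Add(-183, Mul(Function('R')(0, 0), -72)) = Add(-183, Mul(Rational(-27, 80), -72)) = Add(-183, Rational(243, 10)) = Rational(-1587, 10)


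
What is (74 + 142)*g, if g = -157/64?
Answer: -4239/8 ≈ -529.88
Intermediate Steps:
g = -157/64 (g = -157*1/64 = -157/64 ≈ -2.4531)
(74 + 142)*g = (74 + 142)*(-157/64) = 216*(-157/64) = -4239/8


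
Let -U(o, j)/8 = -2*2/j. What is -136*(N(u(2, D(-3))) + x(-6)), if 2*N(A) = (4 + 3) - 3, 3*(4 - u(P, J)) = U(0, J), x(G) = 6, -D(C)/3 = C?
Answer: -1088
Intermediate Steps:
D(C) = -3*C
U(o, j) = 32/j (U(o, j) = -(-16)/(j/2) = -(-16)*2/j = -(-32)/j = 32/j)
u(P, J) = 4 - 32/(3*J)
N(A) = 2 (N(A) = ((4 + 3) - 3)/2 = (7 - 3)/2 = (½)*4 = 2)
-136*(N(u(2, D(-3))) + x(-6)) = -136*(2 + 6) = -136*8 = -1088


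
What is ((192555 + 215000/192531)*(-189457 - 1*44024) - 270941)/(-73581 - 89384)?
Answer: 2885299448415592/10458604805 ≈ 2.7588e+5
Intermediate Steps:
((192555 + 215000/192531)*(-189457 - 1*44024) - 270941)/(-73581 - 89384) = ((192555 + 215000*(1/192531))*(-189457 - 44024) - 270941)/(-162965) = ((192555 + 215000/192531)*(-233481) - 270941)*(-1/162965) = ((37073021705/192531)*(-233481) - 270941)*(-1/162965) = (-2885282060235035/64177 - 270941)*(-1/162965) = -2885299448415592/64177*(-1/162965) = 2885299448415592/10458604805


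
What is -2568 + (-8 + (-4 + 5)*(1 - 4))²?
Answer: -2447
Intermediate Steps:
-2568 + (-8 + (-4 + 5)*(1 - 4))² = -2568 + (-8 + 1*(-3))² = -2568 + (-8 - 3)² = -2568 + (-11)² = -2568 + 121 = -2447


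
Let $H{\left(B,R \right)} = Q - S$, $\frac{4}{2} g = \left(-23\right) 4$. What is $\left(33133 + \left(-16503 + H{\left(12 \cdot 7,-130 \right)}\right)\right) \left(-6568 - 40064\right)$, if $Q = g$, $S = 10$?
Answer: $-772878768$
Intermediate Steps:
$g = -46$ ($g = \frac{\left(-23\right) 4}{2} = \frac{1}{2} \left(-92\right) = -46$)
$Q = -46$
$H{\left(B,R \right)} = -56$ ($H{\left(B,R \right)} = -46 - 10 = -56$)
$\left(33133 + \left(-16503 + H{\left(12 \cdot 7,-130 \right)}\right)\right) \left(-6568 - 40064\right) = \left(33133 - 16559\right) \left(-6568 - 40064\right) = \left(33133 - 16559\right) \left(-46632\right) = 16574 \left(-46632\right) = -772878768$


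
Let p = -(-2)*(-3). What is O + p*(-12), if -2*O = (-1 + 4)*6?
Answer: 63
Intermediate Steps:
O = -9 (O = -(-1 + 4)*6/2 = -3*6/2 = -½*18 = -9)
p = -6 (p = -1*6 = -6)
O + p*(-12) = -9 - 6*(-12) = -9 + 72 = 63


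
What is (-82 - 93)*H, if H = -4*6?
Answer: 4200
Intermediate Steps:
H = -24
(-82 - 93)*H = (-82 - 93)*(-24) = -175*(-24) = 4200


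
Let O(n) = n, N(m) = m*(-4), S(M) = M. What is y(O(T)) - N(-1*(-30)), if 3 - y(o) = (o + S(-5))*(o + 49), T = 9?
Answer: -109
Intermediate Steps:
N(m) = -4*m
y(o) = 3 - (-5 + o)*(49 + o) (y(o) = 3 - (o - 5)*(o + 49) = 3 - (-5 + o)*(49 + o))
y(O(T)) - N(-1*(-30)) = (248 - 1*9² - 44*9) - (-4)*(-1*(-30)) = (248 - 1*81 - 396) - (-4)*30 = (248 - 81 - 396) - 1*(-120) = -229 + 120 = -109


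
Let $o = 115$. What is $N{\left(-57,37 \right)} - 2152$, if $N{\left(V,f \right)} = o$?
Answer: $-2037$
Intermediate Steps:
$N{\left(V,f \right)} = 115$
$N{\left(-57,37 \right)} - 2152 = 115 - 2152 = -2037$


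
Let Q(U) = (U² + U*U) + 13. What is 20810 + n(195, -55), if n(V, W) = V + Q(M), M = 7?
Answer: 21116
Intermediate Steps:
Q(U) = 13 + 2*U² (Q(U) = (U² + U²) + 13 = 2*U² + 13 = 13 + 2*U²)
n(V, W) = 111 + V (n(V, W) = V + (13 + 2*7²) = V + (13 + 2*49) = V + (13 + 98) = V + 111 = 111 + V)
20810 + n(195, -55) = 20810 + (111 + 195) = 20810 + 306 = 21116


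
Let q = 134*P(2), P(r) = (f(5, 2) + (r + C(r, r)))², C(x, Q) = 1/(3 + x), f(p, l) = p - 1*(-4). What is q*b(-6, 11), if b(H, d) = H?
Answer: -2521344/25 ≈ -1.0085e+5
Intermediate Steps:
f(p, l) = 4 + p (f(p, l) = p + 4 = 4 + p)
P(r) = (9 + r + 1/(3 + r))² (P(r) = ((4 + 5) + (r + 1/(3 + r)))² = (9 + (r + 1/(3 + r)))² = (9 + r + 1/(3 + r))²)
q = 420224/25 (q = 134*((1 + (3 + 2)*(9 + 2))²/(3 + 2)²) = 134*((1 + 5*11)²/5²) = 134*((1 + 55)²*(1/25)) = 134*(56²*(1/25)) = 134*(3136*(1/25)) = 134*(3136/25) = 420224/25 ≈ 16809.)
q*b(-6, 11) = (420224/25)*(-6) = -2521344/25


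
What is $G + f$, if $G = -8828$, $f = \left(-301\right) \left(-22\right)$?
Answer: $-2206$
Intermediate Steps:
$f = 6622$
$G + f = -8828 + 6622 = -2206$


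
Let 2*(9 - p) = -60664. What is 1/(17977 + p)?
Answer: 1/48318 ≈ 2.0696e-5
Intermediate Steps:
p = 30341 (p = 9 - ½*(-60664) = 9 + 30332 = 30341)
1/(17977 + p) = 1/(17977 + 30341) = 1/48318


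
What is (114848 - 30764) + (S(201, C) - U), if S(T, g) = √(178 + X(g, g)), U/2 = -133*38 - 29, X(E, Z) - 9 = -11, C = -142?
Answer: 94250 + 4*√11 ≈ 94263.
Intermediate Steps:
X(E, Z) = -2 (X(E, Z) = 9 - 11 = -2)
U = -10166 (U = 2*(-133*38 - 29) = 2*(-5054 - 29) = 2*(-5083) = -10166)
S(T, g) = 4*√11 (S(T, g) = √(178 - 2) = √176 = 4*√11)
(114848 - 30764) + (S(201, C) - U) = (114848 - 30764) + (4*√11 - 1*(-10166)) = 84084 + (4*√11 + 10166) = 84084 + (10166 + 4*√11) = 94250 + 4*√11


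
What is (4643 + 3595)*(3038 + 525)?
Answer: 29351994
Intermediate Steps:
(4643 + 3595)*(3038 + 525) = 8238*3563 = 29351994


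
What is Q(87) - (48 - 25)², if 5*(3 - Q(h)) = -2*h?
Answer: -2456/5 ≈ -491.20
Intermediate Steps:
Q(h) = 3 + 2*h/5 (Q(h) = 3 - (-2)*h/5 = 3 + 2*h/5)
Q(87) - (48 - 25)² = (3 + (⅖)*87) - (48 - 25)² = (3 + 174/5) - 1*23² = 189/5 - 1*529 = 189/5 - 529 = -2456/5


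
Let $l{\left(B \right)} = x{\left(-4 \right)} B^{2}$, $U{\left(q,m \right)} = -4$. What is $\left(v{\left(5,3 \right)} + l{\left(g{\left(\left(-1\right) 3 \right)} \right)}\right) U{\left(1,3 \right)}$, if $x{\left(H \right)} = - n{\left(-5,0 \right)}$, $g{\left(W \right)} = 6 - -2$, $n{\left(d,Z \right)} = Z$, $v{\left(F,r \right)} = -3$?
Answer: $12$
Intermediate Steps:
$g{\left(W \right)} = 8$ ($g{\left(W \right)} = 6 + 2 = 8$)
$x{\left(H \right)} = 0$ ($x{\left(H \right)} = \left(-1\right) 0 = 0$)
$l{\left(B \right)} = 0$ ($l{\left(B \right)} = 0 B^{2} = 0$)
$\left(v{\left(5,3 \right)} + l{\left(g{\left(\left(-1\right) 3 \right)} \right)}\right) U{\left(1,3 \right)} = \left(-3 + 0\right) \left(-4\right) = \left(-3\right) \left(-4\right) = 12$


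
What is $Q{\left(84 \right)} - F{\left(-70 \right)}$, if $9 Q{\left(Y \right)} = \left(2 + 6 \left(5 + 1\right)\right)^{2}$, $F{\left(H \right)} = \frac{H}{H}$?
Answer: $\frac{1435}{9} \approx 159.44$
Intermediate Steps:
$F{\left(H \right)} = 1$
$Q{\left(Y \right)} = \frac{1444}{9}$ ($Q{\left(Y \right)} = \frac{\left(2 + 6 \left(5 + 1\right)\right)^{2}}{9} = \frac{\left(2 + 6 \cdot 6\right)^{2}}{9} = \frac{\left(2 + 36\right)^{2}}{9} = \frac{38^{2}}{9} = \frac{1}{9} \cdot 1444 = \frac{1444}{9}$)
$Q{\left(84 \right)} - F{\left(-70 \right)} = \frac{1444}{9} - 1 = \frac{1435}{9}$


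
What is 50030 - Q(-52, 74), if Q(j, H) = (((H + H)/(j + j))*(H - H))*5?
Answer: 50030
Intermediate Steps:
Q(j, H) = 0 (Q(j, H) = (((2*H)/((2*j)))*0)*5 = (((2*H)*(1/(2*j)))*0)*5 = ((H/j)*0)*5 = 0*5 = 0)
50030 - Q(-52, 74) = 50030 - 1*0 = 50030 + 0 = 50030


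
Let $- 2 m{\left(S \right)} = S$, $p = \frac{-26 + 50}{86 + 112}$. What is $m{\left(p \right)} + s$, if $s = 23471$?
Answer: $\frac{774541}{33} \approx 23471.0$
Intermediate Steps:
$p = \frac{4}{33}$ ($p = \frac{24}{198} = 24 \cdot \frac{1}{198} = \frac{4}{33} \approx 0.12121$)
$m{\left(S \right)} = - \frac{S}{2}$
$m{\left(p \right)} + s = \left(- \frac{1}{2}\right) \frac{4}{33} + 23471 = - \frac{2}{33} + 23471 = \frac{774541}{33}$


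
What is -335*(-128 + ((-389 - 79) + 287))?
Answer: 103515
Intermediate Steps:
-335*(-128 + ((-389 - 79) + 287)) = -335*(-128 + (-468 + 287)) = -335*(-128 - 181) = -335*(-309) = 103515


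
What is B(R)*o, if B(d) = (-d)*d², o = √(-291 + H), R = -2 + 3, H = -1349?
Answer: -2*I*√410 ≈ -40.497*I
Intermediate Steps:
R = 1
o = 2*I*√410 (o = √(-291 - 1349) = √(-1640) = 2*I*√410 ≈ 40.497*I)
B(d) = -d³
B(R)*o = (-1*1³)*(2*I*√410) = (-1*1)*(2*I*√410) = -2*I*√410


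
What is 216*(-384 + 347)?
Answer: -7992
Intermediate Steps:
216*(-384 + 347) = 216*(-37) = -7992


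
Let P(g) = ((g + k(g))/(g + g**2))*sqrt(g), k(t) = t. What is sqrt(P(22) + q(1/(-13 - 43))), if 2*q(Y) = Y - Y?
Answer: 2**(3/4)*11**(1/4)*sqrt(23)/23 ≈ 0.63864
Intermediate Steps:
P(g) = 2*g**(3/2)/(g + g**2) (P(g) = ((g + g)/(g + g**2))*sqrt(g) = ((2*g)/(g + g**2))*sqrt(g) = (2*g/(g + g**2))*sqrt(g) = 2*g**(3/2)/(g + g**2))
q(Y) = 0 (q(Y) = (Y - Y)/2 = (1/2)*0 = 0)
sqrt(P(22) + q(1/(-13 - 43))) = sqrt(2*sqrt(22)/(1 + 22) + 0) = sqrt(2*sqrt(22)/23 + 0) = sqrt(2*sqrt(22)/23) = 2**(3/4)*(11**(1/4)*sqrt(23))/23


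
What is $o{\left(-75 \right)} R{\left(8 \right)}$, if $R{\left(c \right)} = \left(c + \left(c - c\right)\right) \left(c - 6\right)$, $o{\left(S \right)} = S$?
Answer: $-1200$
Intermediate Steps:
$R{\left(c \right)} = c \left(-6 + c\right)$ ($R{\left(c \right)} = \left(c + 0\right) \left(-6 + c\right) = c \left(-6 + c\right)$)
$o{\left(-75 \right)} R{\left(8 \right)} = - 75 \cdot 8 \left(-6 + 8\right) = - 75 \cdot 8 \cdot 2 = \left(-75\right) 16 = -1200$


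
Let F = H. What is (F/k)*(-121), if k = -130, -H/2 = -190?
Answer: 4598/13 ≈ 353.69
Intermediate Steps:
H = 380 (H = -2*(-190) = 380)
F = 380
(F/k)*(-121) = (380/(-130))*(-121) = (380*(-1/130))*(-121) = -38/13*(-121) = 4598/13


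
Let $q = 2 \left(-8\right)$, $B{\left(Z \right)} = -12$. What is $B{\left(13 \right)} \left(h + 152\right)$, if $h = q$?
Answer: $-1632$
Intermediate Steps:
$q = -16$
$h = -16$
$B{\left(13 \right)} \left(h + 152\right) = - 12 \left(-16 + 152\right) = \left(-12\right) 136 = -1632$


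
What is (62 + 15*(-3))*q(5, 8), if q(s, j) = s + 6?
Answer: 187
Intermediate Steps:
q(s, j) = 6 + s
(62 + 15*(-3))*q(5, 8) = (62 + 15*(-3))*(6 + 5) = (62 - 45)*11 = 17*11 = 187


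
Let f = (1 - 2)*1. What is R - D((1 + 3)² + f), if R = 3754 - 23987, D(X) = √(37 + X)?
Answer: -20233 - 2*√13 ≈ -20240.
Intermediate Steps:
f = -1 (f = -1*1 = -1)
R = -20233
R - D((1 + 3)² + f) = -20233 - √(37 + ((1 + 3)² - 1)) = -20233 - √(37 + (4² - 1)) = -20233 - √(37 + (16 - 1)) = -20233 - √(37 + 15) = -20233 - √52 = -20233 - 2*√13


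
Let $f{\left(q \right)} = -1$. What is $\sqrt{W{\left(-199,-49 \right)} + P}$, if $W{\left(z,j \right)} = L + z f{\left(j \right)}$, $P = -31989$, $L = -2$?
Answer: $4 i \sqrt{1987} \approx 178.3 i$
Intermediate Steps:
$W{\left(z,j \right)} = -2 - z$ ($W{\left(z,j \right)} = -2 + z \left(-1\right) = -2 - z$)
$\sqrt{W{\left(-199,-49 \right)} + P} = \sqrt{\left(-2 - -199\right) - 31989} = \sqrt{\left(-2 + 199\right) - 31989} = \sqrt{197 - 31989} = \sqrt{-31792} = 4 i \sqrt{1987}$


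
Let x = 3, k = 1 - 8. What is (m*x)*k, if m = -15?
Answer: 315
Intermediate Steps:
k = -7
(m*x)*k = -15*3*(-7) = -45*(-7) = 315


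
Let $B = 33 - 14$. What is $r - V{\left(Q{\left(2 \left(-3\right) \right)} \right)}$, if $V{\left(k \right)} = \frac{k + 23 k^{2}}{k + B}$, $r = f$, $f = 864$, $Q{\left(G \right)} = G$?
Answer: $\frac{10410}{13} \approx 800.77$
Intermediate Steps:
$r = 864$
$B = 19$ ($B = 33 - 14 = 19$)
$V{\left(k \right)} = \frac{k + 23 k^{2}}{19 + k}$ ($V{\left(k \right)} = \frac{k + 23 k^{2}}{k + 19} = \frac{k + 23 k^{2}}{19 + k}$)
$r - V{\left(Q{\left(2 \left(-3\right) \right)} \right)} = 864 - \frac{2 \left(-3\right) \left(1 + 23 \cdot 2 \left(-3\right)\right)}{19 + 2 \left(-3\right)} = 864 - - \frac{6 \left(1 + 23 \left(-6\right)\right)}{19 - 6} = 864 - - \frac{6 \left(1 - 138\right)}{13} = 864 - \left(-6\right) \frac{1}{13} \left(-137\right) = 864 - \frac{822}{13} = \frac{10410}{13}$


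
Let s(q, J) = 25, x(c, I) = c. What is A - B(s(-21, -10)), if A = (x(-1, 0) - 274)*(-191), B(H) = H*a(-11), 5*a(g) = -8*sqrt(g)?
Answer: 52525 + 40*I*sqrt(11) ≈ 52525.0 + 132.67*I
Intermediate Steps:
a(g) = -8*sqrt(g)/5 (a(g) = (-8*sqrt(g))/5 = -8*sqrt(g)/5)
B(H) = -8*I*H*sqrt(11)/5 (B(H) = H*(-8*I*sqrt(11)/5) = -8*I*H*sqrt(11)/5)
A = 52525 (A = (-1 - 274)*(-191) = -275*(-191) = 52525)
A - B(s(-21, -10)) = 52525 - (-8)*I*25*sqrt(11)/5 = 52525 - (-40)*I*sqrt(11) = 52525 + 40*I*sqrt(11)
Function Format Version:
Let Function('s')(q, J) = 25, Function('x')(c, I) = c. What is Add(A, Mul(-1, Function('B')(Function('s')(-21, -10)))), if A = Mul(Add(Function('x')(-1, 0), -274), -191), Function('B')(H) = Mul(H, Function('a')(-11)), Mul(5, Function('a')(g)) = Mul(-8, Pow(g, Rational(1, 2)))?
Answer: Add(52525, Mul(40, I, Pow(11, Rational(1, 2)))) ≈ Add(52525., Mul(132.67, I))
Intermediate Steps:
Function('a')(g) = Mul(Rational(-8, 5), Pow(g, Rational(1, 2))) (Function('a')(g) = Mul(Rational(1, 5), Mul(-8, Pow(g, Rational(1, 2)))) = Mul(Rational(-8, 5), Pow(g, Rational(1, 2))))
Function('B')(H) = Mul(Rational(-8, 5), I, H, Pow(11, Rational(1, 2))) (Function('B')(H) = Mul(H, Mul(Rational(-8, 5), Pow(-11, Rational(1, 2)))) = Mul(H, Mul(Rational(-8, 5), Mul(I, Pow(11, Rational(1, 2))))) = Mul(H, Mul(Rational(-8, 5), I, Pow(11, Rational(1, 2)))) = Mul(Rational(-8, 5), I, H, Pow(11, Rational(1, 2))))
A = 52525 (A = Mul(Add(-1, -274), -191) = Mul(-275, -191) = 52525)
Add(A, Mul(-1, Function('B')(Function('s')(-21, -10)))) = Add(52525, Mul(-1, Mul(Rational(-8, 5), I, 25, Pow(11, Rational(1, 2))))) = Add(52525, Mul(-1, Mul(-40, I, Pow(11, Rational(1, 2))))) = Add(52525, Mul(40, I, Pow(11, Rational(1, 2))))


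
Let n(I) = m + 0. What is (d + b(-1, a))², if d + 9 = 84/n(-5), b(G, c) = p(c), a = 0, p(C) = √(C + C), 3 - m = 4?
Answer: 8649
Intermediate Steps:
m = -1 (m = 3 - 1*4 = 3 - 4 = -1)
p(C) = √2*√C (p(C) = √(2*C) = √2*√C)
b(G, c) = √2*√c
n(I) = -1 (n(I) = -1 + 0 = -1)
d = -93 (d = -9 + 84/(-1) = -9 + 84*(-1) = -9 - 84 = -93)
(d + b(-1, a))² = (-93 + √2*√0)² = (-93 + √2*0)² = (-93 + 0)² = (-93)² = 8649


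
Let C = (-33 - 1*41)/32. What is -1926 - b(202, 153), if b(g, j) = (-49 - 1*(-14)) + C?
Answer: -30219/16 ≈ -1888.7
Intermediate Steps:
C = -37/16 (C = (-33 - 41)*(1/32) = -74*1/32 = -37/16 ≈ -2.3125)
b(g, j) = -597/16 (b(g, j) = (-49 - 1*(-14)) - 37/16 = (-49 + 14) - 37/16 = -35 - 37/16 = -597/16)
-1926 - b(202, 153) = -1926 - 1*(-597/16) = -1926 + 597/16 = -30219/16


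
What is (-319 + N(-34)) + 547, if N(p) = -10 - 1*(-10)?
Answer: 228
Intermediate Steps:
N(p) = 0 (N(p) = -10 + 10 = 0)
(-319 + N(-34)) + 547 = (-319 + 0) + 547 = -319 + 547 = 228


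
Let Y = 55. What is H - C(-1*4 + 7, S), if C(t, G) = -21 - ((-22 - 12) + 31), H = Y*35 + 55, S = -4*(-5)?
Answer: 1998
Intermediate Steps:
S = 20
H = 1980 (H = 55*35 + 55 = 1925 + 55 = 1980)
C(t, G) = -18 (C(t, G) = -21 - (-34 + 31) = -21 - 1*(-3) = -21 + 3 = -18)
H - C(-1*4 + 7, S) = 1980 - 1*(-18) = 1980 + 18 = 1998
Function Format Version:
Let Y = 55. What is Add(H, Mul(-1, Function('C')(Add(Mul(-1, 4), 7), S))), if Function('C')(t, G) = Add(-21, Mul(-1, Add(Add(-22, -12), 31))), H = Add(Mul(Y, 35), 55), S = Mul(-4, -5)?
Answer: 1998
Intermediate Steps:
S = 20
H = 1980 (H = Add(Mul(55, 35), 55) = Add(1925, 55) = 1980)
Function('C')(t, G) = -18 (Function('C')(t, G) = Add(-21, Mul(-1, Add(-34, 31))) = Add(-21, Mul(-1, -3)) = Add(-21, 3) = -18)
Add(H, Mul(-1, Function('C')(Add(Mul(-1, 4), 7), S))) = Add(1980, Mul(-1, -18)) = Add(1980, 18) = 1998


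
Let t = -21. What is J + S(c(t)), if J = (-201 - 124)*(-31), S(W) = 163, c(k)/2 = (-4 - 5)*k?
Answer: 10238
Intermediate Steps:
c(k) = -18*k (c(k) = 2*((-4 - 5)*k) = 2*(-9*k) = -18*k)
J = 10075 (J = -325*(-31) = 10075)
J + S(c(t)) = 10075 + 163 = 10238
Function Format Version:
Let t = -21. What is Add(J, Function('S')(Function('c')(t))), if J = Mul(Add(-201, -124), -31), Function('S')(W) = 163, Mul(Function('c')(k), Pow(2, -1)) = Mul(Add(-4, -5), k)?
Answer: 10238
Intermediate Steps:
Function('c')(k) = Mul(-18, k) (Function('c')(k) = Mul(2, Mul(Add(-4, -5), k)) = Mul(2, Mul(-9, k)) = Mul(-18, k))
J = 10075 (J = Mul(-325, -31) = 10075)
Add(J, Function('S')(Function('c')(t))) = Add(10075, 163) = 10238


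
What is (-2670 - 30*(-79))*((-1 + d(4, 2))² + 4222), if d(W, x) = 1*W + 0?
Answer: -1269300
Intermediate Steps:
d(W, x) = W (d(W, x) = W + 0 = W)
(-2670 - 30*(-79))*((-1 + d(4, 2))² + 4222) = (-2670 - 30*(-79))*((-1 + 4)² + 4222) = (-2670 + 2370)*(3² + 4222) = -300*(9 + 4222) = -300*4231 = -1269300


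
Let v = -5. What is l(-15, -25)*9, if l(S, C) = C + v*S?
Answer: 450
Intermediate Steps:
l(S, C) = C - 5*S
l(-15, -25)*9 = (-25 - 5*(-15))*9 = (-25 + 75)*9 = 50*9 = 450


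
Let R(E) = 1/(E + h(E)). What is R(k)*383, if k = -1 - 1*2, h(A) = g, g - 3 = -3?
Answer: -383/3 ≈ -127.67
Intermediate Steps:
g = 0 (g = 3 - 3 = 0)
h(A) = 0
k = -3 (k = -1 - 2 = -3)
R(E) = 1/E (R(E) = 1/(E + 0) = 1/E)
R(k)*383 = 383/(-3) = -1/3*383 = -383/3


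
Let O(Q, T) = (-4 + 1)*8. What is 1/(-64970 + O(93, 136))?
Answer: -1/64994 ≈ -1.5386e-5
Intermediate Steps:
O(Q, T) = -24 (O(Q, T) = -3*8 = -24)
1/(-64970 + O(93, 136)) = 1/(-64970 - 24) = 1/(-64994) = -1/64994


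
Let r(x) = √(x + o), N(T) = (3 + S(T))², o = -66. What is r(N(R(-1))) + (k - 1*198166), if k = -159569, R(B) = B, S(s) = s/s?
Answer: -357735 + 5*I*√2 ≈ -3.5774e+5 + 7.0711*I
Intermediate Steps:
S(s) = 1
N(T) = 16 (N(T) = (3 + 1)² = 4² = 16)
r(x) = √(-66 + x) (r(x) = √(x - 66) = √(-66 + x))
r(N(R(-1))) + (k - 1*198166) = √(-66 + 16) + (-159569 - 1*198166) = √(-50) + (-159569 - 198166) = 5*I*√2 - 357735 = -357735 + 5*I*√2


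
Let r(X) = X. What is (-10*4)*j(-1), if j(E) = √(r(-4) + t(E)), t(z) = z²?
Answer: -40*I*√3 ≈ -69.282*I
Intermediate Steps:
j(E) = √(-4 + E²)
(-10*4)*j(-1) = (-10*4)*√(-4 + (-1)²) = -40*√(-4 + 1) = -40*I*√3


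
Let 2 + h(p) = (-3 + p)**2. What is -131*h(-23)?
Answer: -88294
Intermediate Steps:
h(p) = -2 + (-3 + p)**2
-131*h(-23) = -131*(-2 + (-3 - 23)**2) = -131*(-2 + (-26)**2) = -131*(-2 + 676) = -131*674 = -88294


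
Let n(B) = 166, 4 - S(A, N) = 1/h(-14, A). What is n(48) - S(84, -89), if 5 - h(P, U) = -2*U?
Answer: 28027/173 ≈ 162.01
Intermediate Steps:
h(P, U) = 5 + 2*U (h(P, U) = 5 - (-2)*U = 5 + 2*U)
S(A, N) = 4 - 1/(5 + 2*A)
n(48) - S(84, -89) = 166 - (19 + 8*84)/(5 + 2*84) = 166 - (19 + 672)/(5 + 168) = 166 - 691/173 = 28027/173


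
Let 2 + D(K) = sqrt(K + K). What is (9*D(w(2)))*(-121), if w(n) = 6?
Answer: 2178 - 2178*sqrt(3) ≈ -1594.4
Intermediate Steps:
D(K) = -2 + sqrt(2)*sqrt(K) (D(K) = -2 + sqrt(K + K) = -2 + sqrt(2*K) = -2 + sqrt(2)*sqrt(K))
(9*D(w(2)))*(-121) = (9*(-2 + sqrt(2)*sqrt(6)))*(-121) = (9*(-2 + 2*sqrt(3)))*(-121) = (-18 + 18*sqrt(3))*(-121) = 2178 - 2178*sqrt(3)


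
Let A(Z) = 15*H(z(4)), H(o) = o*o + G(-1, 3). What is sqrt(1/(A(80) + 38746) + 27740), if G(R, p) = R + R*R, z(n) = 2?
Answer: sqrt(41773822381446)/38806 ≈ 166.55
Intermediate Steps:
G(R, p) = R + R**2
H(o) = o**2 (H(o) = o*o - (1 - 1) = o**2 - 1*0 = o**2 + 0 = o**2)
A(Z) = 60 (A(Z) = 15*2**2 = 15*4 = 60)
sqrt(1/(A(80) + 38746) + 27740) = sqrt(1/(60 + 38746) + 27740) = sqrt(1/38806 + 27740) = sqrt(1076478441/38806) = sqrt(41773822381446)/38806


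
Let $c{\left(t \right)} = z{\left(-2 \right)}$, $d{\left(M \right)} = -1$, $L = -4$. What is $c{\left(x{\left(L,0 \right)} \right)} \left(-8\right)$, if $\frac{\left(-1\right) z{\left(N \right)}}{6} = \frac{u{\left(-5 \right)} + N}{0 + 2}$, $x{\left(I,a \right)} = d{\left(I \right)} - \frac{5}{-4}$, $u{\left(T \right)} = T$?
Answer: $-168$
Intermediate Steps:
$x{\left(I,a \right)} = \frac{1}{4}$ ($x{\left(I,a \right)} = -1 - \frac{5}{-4} = -1 - - \frac{5}{4} = -1 + \frac{5}{4} = \frac{1}{4}$)
$z{\left(N \right)} = 15 - 3 N$ ($z{\left(N \right)} = - 6 \frac{-5 + N}{0 + 2} = - 6 \frac{-5 + N}{2} = - 6 \left(-5 + N\right) \frac{1}{2} = - 6 \left(- \frac{5}{2} + \frac{N}{2}\right) = 15 - 3 N$)
$c{\left(t \right)} = 21$ ($c{\left(t \right)} = 15 - -6 = 15 + 6 = 21$)
$c{\left(x{\left(L,0 \right)} \right)} \left(-8\right) = 21 \left(-8\right) = -168$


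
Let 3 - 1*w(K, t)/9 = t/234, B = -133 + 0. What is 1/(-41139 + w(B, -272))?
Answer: -13/534320 ≈ -2.4330e-5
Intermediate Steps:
B = -133
w(K, t) = 27 - t/26 (w(K, t) = 27 - 9*t/234 = 27 - t/26)
1/(-41139 + w(B, -272)) = 1/(-41139 + (27 - 1/26*(-272))) = 1/(-41139 + (27 + 136/13)) = 1/(-41139 + 487/13) = 1/(-534320/13) = -13/534320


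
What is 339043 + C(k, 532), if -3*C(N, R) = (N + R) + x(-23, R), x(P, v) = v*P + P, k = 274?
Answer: 1028582/3 ≈ 3.4286e+5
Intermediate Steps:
x(P, v) = P + P*v (x(P, v) = P*v + P = P + P*v)
C(N, R) = 23/3 - N/3 + 22*R/3 (C(N, R) = -((N + R) - 23*(1 + R))/3 = -((N + R) + (-23 - 23*R))/3 = -(-23 + N - 22*R)/3 = 23/3 - N/3 + 22*R/3)
339043 + C(k, 532) = 339043 + (23/3 - 1/3*274 + (22/3)*532) = 339043 + (23/3 - 274/3 + 11704/3) = 339043 + 11453/3 = 1028582/3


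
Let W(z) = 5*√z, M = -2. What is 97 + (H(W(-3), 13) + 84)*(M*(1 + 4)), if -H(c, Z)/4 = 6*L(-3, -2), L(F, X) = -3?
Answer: -1463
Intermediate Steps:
H(c, Z) = 72 (H(c, Z) = -24*(-3) = -4*(-18) = 72)
97 + (H(W(-3), 13) + 84)*(M*(1 + 4)) = 97 + (72 + 84)*(-2*(1 + 4)) = 97 + 156*(-2*5) = 97 + 156*(-10) = 97 - 1560 = -1463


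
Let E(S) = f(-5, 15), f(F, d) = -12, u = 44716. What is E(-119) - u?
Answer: -44728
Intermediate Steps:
E(S) = -12
E(-119) - u = -12 - 1*44716 = -12 - 44716 = -44728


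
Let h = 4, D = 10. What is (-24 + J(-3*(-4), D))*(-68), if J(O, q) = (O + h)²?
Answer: -15776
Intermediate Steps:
J(O, q) = (4 + O)² (J(O, q) = (O + 4)² = (4 + O)²)
(-24 + J(-3*(-4), D))*(-68) = (-24 + (4 - 3*(-4))²)*(-68) = (-24 + (4 + 12)²)*(-68) = (-24 + 16²)*(-68) = (-24 + 256)*(-68) = 232*(-68) = -15776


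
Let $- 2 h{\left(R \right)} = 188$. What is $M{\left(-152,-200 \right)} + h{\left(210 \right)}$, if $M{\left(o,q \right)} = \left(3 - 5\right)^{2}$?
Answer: $-90$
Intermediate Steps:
$M{\left(o,q \right)} = 4$ ($M{\left(o,q \right)} = \left(-2\right)^{2} = 4$)
$h{\left(R \right)} = -94$ ($h{\left(R \right)} = \left(- \frac{1}{2}\right) 188 = -94$)
$M{\left(-152,-200 \right)} + h{\left(210 \right)} = 4 - 94 = -90$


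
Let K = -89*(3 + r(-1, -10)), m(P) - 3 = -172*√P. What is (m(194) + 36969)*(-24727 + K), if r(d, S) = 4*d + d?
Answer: -907625628 + 4222428*√194 ≈ -8.4881e+8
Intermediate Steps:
m(P) = 3 - 172*√P
r(d, S) = 5*d
K = 178 (K = -89*(3 + 5*(-1)) = -89*(3 - 5) = -89*(-2) = 178)
(m(194) + 36969)*(-24727 + K) = ((3 - 172*√194) + 36969)*(-24727 + 178) = (36972 - 172*√194)*(-24549) = -907625628 + 4222428*√194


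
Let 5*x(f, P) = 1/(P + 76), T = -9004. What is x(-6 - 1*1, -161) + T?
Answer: -3826701/425 ≈ -9004.0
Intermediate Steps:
x(f, P) = 1/(5*(76 + P)) (x(f, P) = 1/(5*(P + 76)) = 1/(5*(76 + P)))
x(-6 - 1*1, -161) + T = 1/(5*(76 - 161)) - 9004 = (⅕)/(-85) - 9004 = (⅕)*(-1/85) - 9004 = -1/425 - 9004 = -3826701/425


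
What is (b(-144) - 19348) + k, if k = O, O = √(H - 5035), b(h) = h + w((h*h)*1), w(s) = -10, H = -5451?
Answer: -19502 + 7*I*√214 ≈ -19502.0 + 102.4*I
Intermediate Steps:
b(h) = -10 + h (b(h) = h - 10 = -10 + h)
O = 7*I*√214 (O = √(-5451 - 5035) = √(-10486) = 7*I*√214 ≈ 102.4*I)
k = 7*I*√214 ≈ 102.4*I
(b(-144) - 19348) + k = ((-10 - 144) - 19348) + 7*I*√214 = (-154 - 19348) + 7*I*√214 = -19502 + 7*I*√214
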